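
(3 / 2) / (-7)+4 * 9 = 501 / 14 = 35.79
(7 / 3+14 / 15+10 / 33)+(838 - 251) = 590.57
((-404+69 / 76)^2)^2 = 26400805011.50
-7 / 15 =-0.47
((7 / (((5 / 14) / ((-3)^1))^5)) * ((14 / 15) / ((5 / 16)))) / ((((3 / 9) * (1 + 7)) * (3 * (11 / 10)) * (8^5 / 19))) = -1267432677 / 22000000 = -57.61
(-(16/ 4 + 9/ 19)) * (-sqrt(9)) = 255/ 19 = 13.42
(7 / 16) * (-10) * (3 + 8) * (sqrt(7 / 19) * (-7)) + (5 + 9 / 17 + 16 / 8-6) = 26 / 17 + 2695 * sqrt(133) / 152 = 206.00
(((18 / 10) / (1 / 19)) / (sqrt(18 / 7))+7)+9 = 16+57 * sqrt(14) / 10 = 37.33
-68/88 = -17/22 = -0.77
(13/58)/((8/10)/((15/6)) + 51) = 0.00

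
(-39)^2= 1521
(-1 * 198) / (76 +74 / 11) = -1089 / 455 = -2.39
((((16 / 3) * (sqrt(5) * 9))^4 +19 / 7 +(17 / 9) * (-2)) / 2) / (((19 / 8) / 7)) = 33443020532 / 171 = 195573219.49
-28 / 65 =-0.43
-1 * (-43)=43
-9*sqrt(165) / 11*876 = -7884*sqrt(165) / 11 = -9206.53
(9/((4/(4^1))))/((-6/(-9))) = 27/2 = 13.50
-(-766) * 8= 6128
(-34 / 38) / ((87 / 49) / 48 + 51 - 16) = -13328 / 521911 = -0.03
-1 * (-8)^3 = 512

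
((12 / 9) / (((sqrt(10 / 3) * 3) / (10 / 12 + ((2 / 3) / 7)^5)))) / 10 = 6806899 * sqrt(30) / 1837845450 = 0.02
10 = 10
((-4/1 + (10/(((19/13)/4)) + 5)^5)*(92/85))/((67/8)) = 64752023449264544/14101383805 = 4591891.43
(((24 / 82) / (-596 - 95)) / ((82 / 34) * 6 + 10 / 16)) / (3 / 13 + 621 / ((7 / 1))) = -24752 / 78462619507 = -0.00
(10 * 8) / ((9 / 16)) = 1280 / 9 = 142.22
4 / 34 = 2 / 17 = 0.12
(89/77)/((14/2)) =89/539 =0.17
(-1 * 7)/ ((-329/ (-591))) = -591/ 47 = -12.57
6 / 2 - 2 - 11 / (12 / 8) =-19 / 3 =-6.33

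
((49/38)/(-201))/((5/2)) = -49/19095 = -0.00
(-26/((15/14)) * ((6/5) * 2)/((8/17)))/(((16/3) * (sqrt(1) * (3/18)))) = -13923/100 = -139.23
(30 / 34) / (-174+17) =-15 / 2669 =-0.01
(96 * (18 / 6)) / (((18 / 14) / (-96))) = -21504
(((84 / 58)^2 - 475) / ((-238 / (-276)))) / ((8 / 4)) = -27442059 / 100079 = -274.20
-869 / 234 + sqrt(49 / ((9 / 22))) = -869 / 234 + 7*sqrt(22) / 3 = 7.23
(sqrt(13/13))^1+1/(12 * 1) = 1.08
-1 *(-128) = 128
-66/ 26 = -33/ 13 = -2.54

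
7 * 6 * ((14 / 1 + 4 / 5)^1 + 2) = 3528 / 5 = 705.60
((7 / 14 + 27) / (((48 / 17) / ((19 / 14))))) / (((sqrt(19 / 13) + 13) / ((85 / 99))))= 23199475 / 26345088 - 137275 * sqrt(247) / 26345088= 0.80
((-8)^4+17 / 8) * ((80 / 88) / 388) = 163925 / 17072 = 9.60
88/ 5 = 17.60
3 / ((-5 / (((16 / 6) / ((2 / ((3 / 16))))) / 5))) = -0.03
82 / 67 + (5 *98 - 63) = 28691 / 67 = 428.22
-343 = -343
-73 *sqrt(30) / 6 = -66.64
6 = 6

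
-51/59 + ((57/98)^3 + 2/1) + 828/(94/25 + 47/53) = 61377856196207/341900229496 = 179.52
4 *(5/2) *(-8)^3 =-5120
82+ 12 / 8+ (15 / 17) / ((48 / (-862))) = 9201 / 136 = 67.65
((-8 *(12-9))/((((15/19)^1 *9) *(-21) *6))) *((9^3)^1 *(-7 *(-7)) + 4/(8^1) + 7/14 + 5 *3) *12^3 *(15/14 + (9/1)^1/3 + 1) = 6170779264/735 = 8395618.05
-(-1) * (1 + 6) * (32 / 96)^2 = 7 / 9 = 0.78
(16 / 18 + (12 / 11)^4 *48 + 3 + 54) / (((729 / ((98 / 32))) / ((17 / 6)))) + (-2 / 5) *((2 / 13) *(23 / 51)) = 14983952944201 / 10190002474080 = 1.47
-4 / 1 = -4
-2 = -2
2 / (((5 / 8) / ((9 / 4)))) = 36 / 5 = 7.20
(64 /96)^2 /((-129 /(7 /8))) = -7 /2322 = -0.00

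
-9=-9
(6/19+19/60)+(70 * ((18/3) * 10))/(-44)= -1189069/12540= -94.82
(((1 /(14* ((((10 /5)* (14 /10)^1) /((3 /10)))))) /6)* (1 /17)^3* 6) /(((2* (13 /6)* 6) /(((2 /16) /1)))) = 3 /400586368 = 0.00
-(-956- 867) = 1823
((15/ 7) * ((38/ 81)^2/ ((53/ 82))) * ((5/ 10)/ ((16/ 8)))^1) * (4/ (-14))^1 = -296020/ 5679639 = -0.05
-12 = -12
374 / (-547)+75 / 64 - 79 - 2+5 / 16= -80.20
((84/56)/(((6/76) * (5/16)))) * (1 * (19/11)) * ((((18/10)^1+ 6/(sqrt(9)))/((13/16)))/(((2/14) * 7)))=1755904/3575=491.16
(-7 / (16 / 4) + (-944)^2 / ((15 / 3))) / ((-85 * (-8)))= 209677 / 800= 262.10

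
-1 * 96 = -96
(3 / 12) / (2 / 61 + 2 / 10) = 305 / 284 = 1.07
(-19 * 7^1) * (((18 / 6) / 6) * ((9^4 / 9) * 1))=-96957 / 2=-48478.50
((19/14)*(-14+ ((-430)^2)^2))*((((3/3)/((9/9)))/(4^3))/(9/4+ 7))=324786094867/4144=78375022.89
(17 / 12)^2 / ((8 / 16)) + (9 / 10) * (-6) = -499 / 360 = -1.39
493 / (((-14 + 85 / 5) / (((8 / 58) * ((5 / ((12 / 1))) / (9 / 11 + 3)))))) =935 / 378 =2.47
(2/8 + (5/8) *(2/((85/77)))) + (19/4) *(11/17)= 303/68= 4.46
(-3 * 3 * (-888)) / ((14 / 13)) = 51948 / 7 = 7421.14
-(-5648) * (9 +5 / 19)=994048 / 19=52318.32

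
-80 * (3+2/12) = -760/3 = -253.33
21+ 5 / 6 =131 / 6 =21.83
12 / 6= 2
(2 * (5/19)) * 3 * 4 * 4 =480/19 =25.26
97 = 97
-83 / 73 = -1.14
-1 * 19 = -19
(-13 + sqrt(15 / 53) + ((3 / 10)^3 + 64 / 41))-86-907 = -41180893 / 41000 + sqrt(795) / 53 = -1003.88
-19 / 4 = -4.75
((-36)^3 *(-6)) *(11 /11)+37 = 279973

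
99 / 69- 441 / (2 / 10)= -50682 / 23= -2203.57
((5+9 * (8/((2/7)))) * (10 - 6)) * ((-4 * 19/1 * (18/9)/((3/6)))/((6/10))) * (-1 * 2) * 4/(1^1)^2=12500480/3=4166826.67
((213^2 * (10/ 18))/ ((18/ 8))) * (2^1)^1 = 201640/ 9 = 22404.44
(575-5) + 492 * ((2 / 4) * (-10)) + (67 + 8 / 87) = -158593 / 87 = -1822.91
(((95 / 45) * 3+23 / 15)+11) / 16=283 / 240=1.18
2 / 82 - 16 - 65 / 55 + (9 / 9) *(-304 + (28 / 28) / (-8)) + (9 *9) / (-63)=-8146781 / 25256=-322.57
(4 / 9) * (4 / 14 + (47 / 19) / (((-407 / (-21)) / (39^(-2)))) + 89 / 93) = 469926616 / 850776927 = 0.55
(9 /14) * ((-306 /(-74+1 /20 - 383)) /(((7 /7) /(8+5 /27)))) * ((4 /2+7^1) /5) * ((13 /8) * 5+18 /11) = 6702777 /108262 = 61.91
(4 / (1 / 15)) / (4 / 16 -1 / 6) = 720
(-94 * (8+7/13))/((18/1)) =-1739/39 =-44.59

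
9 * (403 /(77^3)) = 3627 /456533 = 0.01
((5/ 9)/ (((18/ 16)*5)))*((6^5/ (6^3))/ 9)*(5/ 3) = 160/ 243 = 0.66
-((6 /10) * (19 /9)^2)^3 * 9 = -47045881 /273375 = -172.09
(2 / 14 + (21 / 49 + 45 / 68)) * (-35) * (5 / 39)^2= -73375 / 103428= -0.71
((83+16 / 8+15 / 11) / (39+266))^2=36100 / 450241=0.08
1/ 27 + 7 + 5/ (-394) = 74725/ 10638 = 7.02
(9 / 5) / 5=9 / 25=0.36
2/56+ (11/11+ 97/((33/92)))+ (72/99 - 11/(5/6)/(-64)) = 10067663/36960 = 272.39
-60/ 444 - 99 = -3668/ 37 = -99.14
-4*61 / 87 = -2.80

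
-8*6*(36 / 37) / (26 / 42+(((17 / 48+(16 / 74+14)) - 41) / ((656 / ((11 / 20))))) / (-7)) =-2539192320 / 33829283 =-75.06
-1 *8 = -8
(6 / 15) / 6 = 1 / 15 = 0.07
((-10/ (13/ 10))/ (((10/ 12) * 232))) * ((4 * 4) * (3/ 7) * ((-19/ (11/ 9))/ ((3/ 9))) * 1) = 369360/ 29029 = 12.72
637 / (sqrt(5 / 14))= 637* sqrt(70) / 5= 1065.90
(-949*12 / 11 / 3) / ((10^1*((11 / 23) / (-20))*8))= 21827 / 121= 180.39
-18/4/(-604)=9/1208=0.01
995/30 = 199/6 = 33.17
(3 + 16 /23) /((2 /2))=85 /23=3.70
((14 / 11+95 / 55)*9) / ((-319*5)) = -27 / 1595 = -0.02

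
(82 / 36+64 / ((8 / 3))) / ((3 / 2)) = 473 / 27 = 17.52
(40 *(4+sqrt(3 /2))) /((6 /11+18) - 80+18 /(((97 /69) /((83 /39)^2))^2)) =29560349390 *sqrt(6) /185329078137+236482795120 /185329078137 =1.67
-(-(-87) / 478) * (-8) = 1.46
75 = 75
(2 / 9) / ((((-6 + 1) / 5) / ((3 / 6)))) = -1 / 9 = -0.11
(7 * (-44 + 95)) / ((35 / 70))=714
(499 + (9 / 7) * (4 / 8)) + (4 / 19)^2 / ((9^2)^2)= 16567804619 / 33159294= 499.64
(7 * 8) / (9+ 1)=28 / 5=5.60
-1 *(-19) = 19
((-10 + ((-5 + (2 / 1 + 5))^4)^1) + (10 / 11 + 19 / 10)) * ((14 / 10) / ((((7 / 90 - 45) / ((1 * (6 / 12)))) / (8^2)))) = -1953504 / 222365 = -8.79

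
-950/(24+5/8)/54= -3800/5319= -0.71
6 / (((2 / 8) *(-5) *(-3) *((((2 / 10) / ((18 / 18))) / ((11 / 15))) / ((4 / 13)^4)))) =22528 / 428415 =0.05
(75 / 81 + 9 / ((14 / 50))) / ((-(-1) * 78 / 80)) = 250000 / 7371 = 33.92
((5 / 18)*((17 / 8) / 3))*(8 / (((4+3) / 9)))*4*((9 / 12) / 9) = 85 / 126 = 0.67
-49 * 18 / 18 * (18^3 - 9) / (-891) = 31703 / 99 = 320.23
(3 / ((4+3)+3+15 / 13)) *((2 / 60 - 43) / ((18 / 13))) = -217841 / 26100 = -8.35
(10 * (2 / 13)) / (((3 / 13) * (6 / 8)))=80 / 9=8.89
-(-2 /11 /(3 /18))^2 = -144 /121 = -1.19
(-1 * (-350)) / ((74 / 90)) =15750 / 37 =425.68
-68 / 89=-0.76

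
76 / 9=8.44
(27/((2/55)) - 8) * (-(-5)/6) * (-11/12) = -80795/144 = -561.08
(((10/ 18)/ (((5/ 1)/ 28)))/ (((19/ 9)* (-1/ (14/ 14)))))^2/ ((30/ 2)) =784/ 5415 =0.14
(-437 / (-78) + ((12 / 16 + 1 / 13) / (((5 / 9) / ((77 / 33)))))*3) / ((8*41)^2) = 12497 / 83915520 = 0.00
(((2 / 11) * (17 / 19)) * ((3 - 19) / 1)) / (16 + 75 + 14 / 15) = -8160 / 288211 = -0.03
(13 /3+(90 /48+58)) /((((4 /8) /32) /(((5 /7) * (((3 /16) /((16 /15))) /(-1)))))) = -115575 /224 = -515.96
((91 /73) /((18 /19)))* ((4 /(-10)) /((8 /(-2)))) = 1729 /13140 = 0.13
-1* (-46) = 46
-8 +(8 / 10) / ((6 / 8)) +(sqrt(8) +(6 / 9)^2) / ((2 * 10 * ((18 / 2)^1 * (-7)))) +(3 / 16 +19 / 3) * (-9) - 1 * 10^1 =-75.62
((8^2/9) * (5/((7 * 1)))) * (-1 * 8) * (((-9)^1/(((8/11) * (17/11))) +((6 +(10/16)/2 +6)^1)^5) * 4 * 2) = -25219575177305/274176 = -91983161.10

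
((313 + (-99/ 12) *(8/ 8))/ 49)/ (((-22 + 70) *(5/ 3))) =1219/ 15680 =0.08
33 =33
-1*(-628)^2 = -394384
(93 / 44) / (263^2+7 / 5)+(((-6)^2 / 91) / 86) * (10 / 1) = 0.05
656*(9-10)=-656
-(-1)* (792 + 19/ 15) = 11899/ 15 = 793.27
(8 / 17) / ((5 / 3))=24 / 85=0.28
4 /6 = 2 /3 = 0.67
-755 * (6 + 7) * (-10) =98150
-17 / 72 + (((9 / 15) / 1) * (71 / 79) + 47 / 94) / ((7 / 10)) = 49711 / 39816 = 1.25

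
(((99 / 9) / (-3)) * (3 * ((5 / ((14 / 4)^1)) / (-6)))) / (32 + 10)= 55 / 882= 0.06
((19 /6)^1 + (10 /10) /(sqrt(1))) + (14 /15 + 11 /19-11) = -1011 /190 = -5.32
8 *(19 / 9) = 152 / 9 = 16.89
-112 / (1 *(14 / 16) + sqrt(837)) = 6272 / 53519-21504 *sqrt(93) / 53519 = -3.76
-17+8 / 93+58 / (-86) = -70336 / 3999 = -17.59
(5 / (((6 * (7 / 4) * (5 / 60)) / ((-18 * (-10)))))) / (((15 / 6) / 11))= 31680 / 7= 4525.71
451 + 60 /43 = 19453 /43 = 452.40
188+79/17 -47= 2476/17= 145.65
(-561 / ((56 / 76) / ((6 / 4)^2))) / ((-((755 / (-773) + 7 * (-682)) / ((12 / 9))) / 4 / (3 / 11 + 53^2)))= -8169438132 / 1519847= -5375.17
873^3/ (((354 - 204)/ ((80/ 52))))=443559078/ 65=6823985.82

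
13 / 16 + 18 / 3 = 109 / 16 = 6.81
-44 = -44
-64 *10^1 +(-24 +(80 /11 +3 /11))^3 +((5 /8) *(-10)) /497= -13481816303 /2646028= -5095.11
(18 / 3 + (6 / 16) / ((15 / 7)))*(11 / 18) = 2717 / 720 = 3.77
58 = 58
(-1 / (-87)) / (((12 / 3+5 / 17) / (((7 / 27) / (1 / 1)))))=119 / 171477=0.00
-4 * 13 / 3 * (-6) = 104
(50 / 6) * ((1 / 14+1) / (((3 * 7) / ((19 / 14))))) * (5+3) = 4750 / 1029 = 4.62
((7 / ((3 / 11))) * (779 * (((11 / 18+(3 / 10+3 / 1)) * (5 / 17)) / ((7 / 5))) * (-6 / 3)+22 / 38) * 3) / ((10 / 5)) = -286417769 / 5814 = -49263.46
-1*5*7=-35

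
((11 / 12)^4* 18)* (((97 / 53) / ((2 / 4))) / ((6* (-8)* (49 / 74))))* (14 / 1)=-52546549 / 2564352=-20.49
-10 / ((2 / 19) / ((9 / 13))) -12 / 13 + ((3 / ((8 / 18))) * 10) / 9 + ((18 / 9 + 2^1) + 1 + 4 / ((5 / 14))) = -5589 / 130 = -42.99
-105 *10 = -1050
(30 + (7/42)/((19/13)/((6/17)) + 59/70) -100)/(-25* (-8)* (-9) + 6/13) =1767935/45471252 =0.04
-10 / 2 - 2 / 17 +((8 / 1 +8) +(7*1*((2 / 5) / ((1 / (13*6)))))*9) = 168001 / 85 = 1976.48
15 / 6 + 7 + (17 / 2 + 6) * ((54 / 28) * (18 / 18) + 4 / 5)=6869 / 140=49.06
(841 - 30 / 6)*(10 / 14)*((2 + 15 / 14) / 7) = 89870 / 343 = 262.01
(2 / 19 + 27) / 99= 515 / 1881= 0.27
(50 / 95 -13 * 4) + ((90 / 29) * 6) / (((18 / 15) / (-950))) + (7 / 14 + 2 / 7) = -14792.07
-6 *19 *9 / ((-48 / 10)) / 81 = 95 / 36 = 2.64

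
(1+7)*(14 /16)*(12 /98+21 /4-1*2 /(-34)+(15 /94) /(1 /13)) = 1175429 /22372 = 52.54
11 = 11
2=2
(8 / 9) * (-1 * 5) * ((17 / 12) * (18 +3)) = -1190 / 9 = -132.22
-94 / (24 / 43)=-2021 / 12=-168.42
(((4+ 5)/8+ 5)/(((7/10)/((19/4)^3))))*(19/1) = 4561235/256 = 17817.32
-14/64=-7/32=-0.22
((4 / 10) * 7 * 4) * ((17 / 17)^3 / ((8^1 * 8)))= 0.18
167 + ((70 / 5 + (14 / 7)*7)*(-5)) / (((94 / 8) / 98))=-47031 / 47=-1000.66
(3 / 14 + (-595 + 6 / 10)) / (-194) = 41593 / 13580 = 3.06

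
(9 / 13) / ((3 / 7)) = 21 / 13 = 1.62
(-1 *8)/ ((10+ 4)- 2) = -2/ 3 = -0.67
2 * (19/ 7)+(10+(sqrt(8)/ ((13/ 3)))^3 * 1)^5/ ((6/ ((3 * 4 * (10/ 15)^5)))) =1194706936057601540096 * sqrt(2)/ 460673037126816813+1052043622329558039154/ 39630042793340181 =30214.23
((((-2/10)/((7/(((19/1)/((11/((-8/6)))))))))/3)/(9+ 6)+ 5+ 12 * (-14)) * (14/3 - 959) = 3464986241/22275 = 155554.94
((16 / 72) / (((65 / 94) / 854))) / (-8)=-20069 / 585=-34.31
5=5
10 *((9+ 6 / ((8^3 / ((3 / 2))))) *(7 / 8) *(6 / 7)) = 69255 / 1024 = 67.63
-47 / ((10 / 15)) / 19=-141 / 38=-3.71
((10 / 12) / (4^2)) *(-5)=-25 / 96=-0.26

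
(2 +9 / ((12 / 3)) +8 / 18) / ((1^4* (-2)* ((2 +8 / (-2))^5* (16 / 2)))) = 0.01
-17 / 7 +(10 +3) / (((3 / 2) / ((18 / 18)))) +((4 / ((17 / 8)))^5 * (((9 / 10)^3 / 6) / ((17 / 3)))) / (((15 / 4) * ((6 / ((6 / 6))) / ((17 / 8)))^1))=117142605763 / 18635623125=6.29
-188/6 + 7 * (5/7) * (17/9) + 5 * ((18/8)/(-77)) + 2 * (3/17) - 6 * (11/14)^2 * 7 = -2243603/47124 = -47.61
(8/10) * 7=28/5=5.60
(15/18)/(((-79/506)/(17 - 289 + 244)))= 35420/237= 149.45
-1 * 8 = -8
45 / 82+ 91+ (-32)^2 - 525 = 48425 / 82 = 590.55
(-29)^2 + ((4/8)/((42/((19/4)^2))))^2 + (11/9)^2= 13697615257/16257024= 842.57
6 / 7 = 0.86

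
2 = 2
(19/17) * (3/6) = 19/34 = 0.56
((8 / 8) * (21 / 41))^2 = 441 / 1681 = 0.26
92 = 92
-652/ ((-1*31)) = 652/ 31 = 21.03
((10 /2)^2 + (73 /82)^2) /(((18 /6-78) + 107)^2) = 173429 /6885376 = 0.03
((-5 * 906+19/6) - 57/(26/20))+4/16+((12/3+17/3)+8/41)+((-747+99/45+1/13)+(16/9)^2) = -4578177413/863460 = -5302.13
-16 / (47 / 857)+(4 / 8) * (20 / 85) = -291.63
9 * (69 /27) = 23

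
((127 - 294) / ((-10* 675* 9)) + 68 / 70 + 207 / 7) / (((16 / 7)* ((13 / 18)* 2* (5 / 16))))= 12989519 / 438750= 29.61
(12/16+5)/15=23/60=0.38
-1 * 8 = -8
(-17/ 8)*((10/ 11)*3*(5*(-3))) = 3825/ 44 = 86.93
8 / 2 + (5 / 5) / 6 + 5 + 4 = 79 / 6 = 13.17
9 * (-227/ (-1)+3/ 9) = 2046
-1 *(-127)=127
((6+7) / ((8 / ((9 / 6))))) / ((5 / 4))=39 / 20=1.95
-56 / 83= -0.67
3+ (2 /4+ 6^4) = 2599 /2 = 1299.50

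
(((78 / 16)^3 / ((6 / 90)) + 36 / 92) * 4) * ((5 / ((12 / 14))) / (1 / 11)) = 2626940085 / 5888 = 446151.51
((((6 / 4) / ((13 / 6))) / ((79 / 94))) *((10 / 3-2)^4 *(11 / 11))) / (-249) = -24064 / 2301507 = -0.01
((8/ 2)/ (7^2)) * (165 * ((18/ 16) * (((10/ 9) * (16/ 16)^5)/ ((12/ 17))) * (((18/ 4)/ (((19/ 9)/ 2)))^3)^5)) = 198178664936635751429326475214675/ 2975500897855460466604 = 66603463329.31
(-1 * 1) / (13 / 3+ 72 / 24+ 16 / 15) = -5 / 42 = -0.12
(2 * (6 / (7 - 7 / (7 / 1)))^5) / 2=1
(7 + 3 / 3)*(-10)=-80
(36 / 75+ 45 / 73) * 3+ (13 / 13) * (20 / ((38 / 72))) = 1428057 / 34675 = 41.18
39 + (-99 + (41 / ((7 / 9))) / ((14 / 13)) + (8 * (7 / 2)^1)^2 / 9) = 67085 / 882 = 76.06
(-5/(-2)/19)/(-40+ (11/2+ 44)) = 5/361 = 0.01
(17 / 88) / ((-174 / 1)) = -17 / 15312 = -0.00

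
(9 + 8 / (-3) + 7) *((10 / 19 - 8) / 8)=-710 / 57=-12.46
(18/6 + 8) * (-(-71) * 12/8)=2343/2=1171.50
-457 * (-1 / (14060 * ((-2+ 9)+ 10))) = 0.00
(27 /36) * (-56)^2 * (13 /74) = 15288 /37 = 413.19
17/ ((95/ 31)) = 527/ 95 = 5.55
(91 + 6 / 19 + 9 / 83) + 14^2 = 287.42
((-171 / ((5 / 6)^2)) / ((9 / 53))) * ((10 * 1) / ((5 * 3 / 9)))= -217512 / 25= -8700.48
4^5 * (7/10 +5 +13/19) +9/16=9937751/1520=6537.99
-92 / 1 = -92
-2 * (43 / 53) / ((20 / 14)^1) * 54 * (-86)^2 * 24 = -2885150016 / 265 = -10887358.55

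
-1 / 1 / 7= -1 / 7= -0.14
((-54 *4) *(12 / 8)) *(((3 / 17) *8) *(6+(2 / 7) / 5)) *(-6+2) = 6594048 / 595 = 11082.43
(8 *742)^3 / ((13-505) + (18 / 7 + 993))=1464130260992 / 3525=415356102.41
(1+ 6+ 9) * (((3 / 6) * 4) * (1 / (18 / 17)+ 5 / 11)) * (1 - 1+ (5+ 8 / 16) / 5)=2216 / 45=49.24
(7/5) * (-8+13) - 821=-814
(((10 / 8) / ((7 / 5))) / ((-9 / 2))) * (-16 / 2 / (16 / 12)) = 25 / 21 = 1.19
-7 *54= -378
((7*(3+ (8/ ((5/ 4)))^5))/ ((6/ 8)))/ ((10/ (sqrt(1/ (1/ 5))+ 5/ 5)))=469893298/ 46875+ 469893298*sqrt(5)/ 46875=32439.61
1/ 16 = 0.06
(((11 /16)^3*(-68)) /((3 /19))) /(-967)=429913 /2970624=0.14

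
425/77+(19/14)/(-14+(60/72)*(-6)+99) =5.54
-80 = -80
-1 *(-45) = 45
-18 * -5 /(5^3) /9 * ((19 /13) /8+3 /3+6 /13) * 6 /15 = 171 /3250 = 0.05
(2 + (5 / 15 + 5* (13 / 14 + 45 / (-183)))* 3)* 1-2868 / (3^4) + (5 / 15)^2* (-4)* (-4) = -470143 / 23058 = -20.39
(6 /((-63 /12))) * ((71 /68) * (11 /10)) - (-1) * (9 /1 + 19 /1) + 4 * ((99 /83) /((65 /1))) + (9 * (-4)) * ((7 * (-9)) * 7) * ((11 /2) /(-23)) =-3769.67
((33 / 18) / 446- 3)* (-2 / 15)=8017 / 20070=0.40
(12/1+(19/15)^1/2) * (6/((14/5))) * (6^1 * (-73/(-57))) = 27667/133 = 208.02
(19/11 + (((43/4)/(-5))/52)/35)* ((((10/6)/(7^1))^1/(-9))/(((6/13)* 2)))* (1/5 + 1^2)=-691127/11642400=-0.06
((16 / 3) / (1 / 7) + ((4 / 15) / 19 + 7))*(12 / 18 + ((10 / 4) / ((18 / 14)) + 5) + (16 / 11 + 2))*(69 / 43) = 19300519 / 24510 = 787.45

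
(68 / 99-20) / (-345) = 1912 / 34155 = 0.06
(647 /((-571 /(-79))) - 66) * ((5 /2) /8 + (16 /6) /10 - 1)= -1356127 /137040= -9.90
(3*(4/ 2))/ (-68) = -3/ 34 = -0.09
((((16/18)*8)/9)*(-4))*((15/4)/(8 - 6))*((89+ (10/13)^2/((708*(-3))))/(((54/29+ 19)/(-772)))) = 5721832622336/293177313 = 19516.63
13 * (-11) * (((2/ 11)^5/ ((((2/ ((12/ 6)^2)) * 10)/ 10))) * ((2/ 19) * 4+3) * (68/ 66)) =-1838720/ 9179907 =-0.20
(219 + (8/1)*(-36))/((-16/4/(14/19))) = 483/38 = 12.71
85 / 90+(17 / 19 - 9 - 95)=-34939 / 342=-102.16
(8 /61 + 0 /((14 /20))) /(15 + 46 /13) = 0.01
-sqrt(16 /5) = -1.79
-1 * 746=-746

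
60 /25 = 12 /5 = 2.40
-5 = -5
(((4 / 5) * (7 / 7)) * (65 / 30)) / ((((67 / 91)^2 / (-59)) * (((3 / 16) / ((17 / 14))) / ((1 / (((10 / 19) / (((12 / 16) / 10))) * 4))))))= -293077603 / 6733500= -43.53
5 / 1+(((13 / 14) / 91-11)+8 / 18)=-4891 / 882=-5.55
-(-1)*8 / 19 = 8 / 19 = 0.42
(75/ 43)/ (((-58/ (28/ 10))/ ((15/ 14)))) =-225/ 2494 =-0.09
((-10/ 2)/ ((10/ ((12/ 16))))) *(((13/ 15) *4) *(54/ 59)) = -351/ 295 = -1.19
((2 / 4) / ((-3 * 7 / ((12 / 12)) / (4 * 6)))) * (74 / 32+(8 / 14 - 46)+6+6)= 17.78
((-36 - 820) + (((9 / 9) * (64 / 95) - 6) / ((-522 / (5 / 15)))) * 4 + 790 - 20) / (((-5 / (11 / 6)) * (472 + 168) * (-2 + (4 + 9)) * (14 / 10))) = 3198049 / 999734400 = 0.00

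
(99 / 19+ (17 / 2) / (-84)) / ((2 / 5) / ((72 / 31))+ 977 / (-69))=-5626605 / 15403262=-0.37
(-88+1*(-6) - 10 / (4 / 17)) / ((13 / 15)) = -315 / 2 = -157.50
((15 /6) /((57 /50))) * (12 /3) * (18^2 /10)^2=174960 /19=9208.42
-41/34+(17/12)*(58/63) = 0.10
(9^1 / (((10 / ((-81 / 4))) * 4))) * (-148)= 26973 / 40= 674.32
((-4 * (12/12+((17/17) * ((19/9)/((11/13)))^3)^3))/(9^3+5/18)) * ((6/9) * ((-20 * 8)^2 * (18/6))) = -1402001410465670198667673600/1332415656413083786797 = -1052225.26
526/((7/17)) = 8942/7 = 1277.43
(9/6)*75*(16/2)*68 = 61200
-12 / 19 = -0.63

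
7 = 7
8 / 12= 2 / 3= 0.67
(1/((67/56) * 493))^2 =3136/1091046961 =0.00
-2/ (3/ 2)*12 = -16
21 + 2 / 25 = 527 / 25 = 21.08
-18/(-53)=18/53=0.34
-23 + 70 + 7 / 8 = 383 / 8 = 47.88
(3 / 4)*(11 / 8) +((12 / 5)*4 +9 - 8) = 1861 / 160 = 11.63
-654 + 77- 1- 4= -582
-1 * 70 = -70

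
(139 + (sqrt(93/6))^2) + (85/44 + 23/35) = 241917/1540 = 157.09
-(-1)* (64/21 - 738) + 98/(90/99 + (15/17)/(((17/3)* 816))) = -10355377426/16511145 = -627.18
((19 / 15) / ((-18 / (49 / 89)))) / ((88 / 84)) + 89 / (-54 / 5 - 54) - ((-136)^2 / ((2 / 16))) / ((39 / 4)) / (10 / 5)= -7589.51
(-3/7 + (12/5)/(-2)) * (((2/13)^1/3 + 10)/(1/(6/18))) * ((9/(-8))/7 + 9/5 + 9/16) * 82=-320169/325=-985.14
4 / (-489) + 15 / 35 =1439 / 3423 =0.42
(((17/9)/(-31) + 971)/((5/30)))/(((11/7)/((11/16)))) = 474061/186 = 2548.72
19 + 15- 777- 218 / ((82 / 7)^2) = -2503307 / 3362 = -744.59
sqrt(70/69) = sqrt(4830)/69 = 1.01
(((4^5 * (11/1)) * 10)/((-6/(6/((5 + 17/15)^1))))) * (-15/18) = 352000/23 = 15304.35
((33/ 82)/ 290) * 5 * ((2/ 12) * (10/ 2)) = 55/ 9512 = 0.01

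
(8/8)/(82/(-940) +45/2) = 235/5267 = 0.04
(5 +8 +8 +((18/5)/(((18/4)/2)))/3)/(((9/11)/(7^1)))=24871/135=184.23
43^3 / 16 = 79507 / 16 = 4969.19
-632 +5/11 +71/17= -117318/187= -627.37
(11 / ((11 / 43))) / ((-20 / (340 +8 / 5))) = -18361 / 25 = -734.44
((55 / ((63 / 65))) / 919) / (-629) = -3575 / 36417213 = -0.00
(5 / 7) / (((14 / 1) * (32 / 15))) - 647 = -2028917 / 3136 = -646.98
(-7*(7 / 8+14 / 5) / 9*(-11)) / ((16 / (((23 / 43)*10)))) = 10.51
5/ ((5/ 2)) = 2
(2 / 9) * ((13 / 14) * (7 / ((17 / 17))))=13 / 9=1.44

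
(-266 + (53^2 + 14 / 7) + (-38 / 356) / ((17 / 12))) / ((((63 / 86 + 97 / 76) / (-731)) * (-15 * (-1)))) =-541083586804 / 8764275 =-61737.40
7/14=1/2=0.50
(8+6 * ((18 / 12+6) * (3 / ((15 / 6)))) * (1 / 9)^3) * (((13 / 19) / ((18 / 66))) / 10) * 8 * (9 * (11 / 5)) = 1371656 / 4275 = 320.86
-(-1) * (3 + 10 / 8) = 17 / 4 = 4.25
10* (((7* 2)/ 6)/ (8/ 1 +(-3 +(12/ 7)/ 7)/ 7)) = 24010/ 7827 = 3.07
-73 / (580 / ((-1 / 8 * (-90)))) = -657 / 464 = -1.42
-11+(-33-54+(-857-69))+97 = -927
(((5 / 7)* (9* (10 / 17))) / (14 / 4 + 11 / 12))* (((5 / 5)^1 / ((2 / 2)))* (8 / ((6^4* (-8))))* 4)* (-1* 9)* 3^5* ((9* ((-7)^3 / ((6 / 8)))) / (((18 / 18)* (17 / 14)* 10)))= -1958.98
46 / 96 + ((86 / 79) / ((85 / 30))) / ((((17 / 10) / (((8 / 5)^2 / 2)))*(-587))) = 1539621503 / 3216431280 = 0.48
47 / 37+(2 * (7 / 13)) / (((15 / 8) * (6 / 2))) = 31639 / 21645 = 1.46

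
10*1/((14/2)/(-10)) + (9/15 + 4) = -339/35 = -9.69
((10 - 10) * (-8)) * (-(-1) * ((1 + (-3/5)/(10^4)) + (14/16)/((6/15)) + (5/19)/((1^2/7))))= 0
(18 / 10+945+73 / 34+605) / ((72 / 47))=4138679 / 4080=1014.38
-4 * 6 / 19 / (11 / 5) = -120 / 209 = -0.57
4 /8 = 1 /2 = 0.50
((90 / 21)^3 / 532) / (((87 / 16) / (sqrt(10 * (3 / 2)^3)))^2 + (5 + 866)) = 6480000 / 38183148619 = 0.00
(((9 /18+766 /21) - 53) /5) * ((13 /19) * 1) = -8749 /3990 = -2.19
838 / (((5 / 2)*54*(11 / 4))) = 3352 / 1485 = 2.26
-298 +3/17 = -5063/17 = -297.82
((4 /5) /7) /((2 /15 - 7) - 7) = -3 /364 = -0.01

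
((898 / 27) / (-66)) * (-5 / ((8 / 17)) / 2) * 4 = 38165 / 3564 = 10.71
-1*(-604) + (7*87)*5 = 3649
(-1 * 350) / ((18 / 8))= -1400 / 9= -155.56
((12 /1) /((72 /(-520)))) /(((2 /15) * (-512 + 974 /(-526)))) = 170950 /135143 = 1.26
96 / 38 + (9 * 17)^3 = 68050011 / 19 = 3581579.53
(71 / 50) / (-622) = -71 / 31100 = -0.00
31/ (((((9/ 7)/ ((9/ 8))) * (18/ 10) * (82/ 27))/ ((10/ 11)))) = 16275/ 3608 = 4.51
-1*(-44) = 44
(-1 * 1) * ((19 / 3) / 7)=-19 / 21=-0.90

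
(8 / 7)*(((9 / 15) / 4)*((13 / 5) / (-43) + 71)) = 12.16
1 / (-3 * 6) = -1 / 18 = -0.06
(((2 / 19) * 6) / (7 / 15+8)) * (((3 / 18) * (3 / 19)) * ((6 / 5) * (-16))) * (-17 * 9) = 264384 / 45847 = 5.77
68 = 68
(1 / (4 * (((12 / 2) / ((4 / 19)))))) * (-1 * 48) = -8 / 19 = -0.42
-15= -15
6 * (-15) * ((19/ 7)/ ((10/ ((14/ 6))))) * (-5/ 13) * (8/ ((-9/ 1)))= -760/ 39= -19.49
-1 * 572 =-572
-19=-19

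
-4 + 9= 5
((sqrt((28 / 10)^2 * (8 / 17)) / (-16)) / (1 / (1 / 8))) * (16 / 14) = -0.02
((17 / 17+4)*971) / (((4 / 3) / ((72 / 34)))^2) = 3539295 / 289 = 12246.70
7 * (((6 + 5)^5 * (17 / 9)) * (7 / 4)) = 134155483 / 36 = 3726541.19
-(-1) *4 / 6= 0.67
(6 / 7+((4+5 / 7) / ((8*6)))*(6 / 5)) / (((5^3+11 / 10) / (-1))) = -3 / 388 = -0.01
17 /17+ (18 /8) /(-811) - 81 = -259529 /3244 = -80.00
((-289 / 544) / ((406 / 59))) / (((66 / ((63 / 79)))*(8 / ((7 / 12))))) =-7021 / 103223296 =-0.00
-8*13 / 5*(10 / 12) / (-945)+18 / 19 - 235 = -12606257 / 53865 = -234.03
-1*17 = -17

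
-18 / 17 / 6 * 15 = -45 / 17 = -2.65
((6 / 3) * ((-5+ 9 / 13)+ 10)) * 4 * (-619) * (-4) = 1465792 / 13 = 112753.23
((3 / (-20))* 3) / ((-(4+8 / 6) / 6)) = 81 / 160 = 0.51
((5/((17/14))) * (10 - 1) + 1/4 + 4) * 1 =2809/68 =41.31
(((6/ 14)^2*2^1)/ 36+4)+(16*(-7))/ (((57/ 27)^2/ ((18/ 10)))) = -7292139/ 176890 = -41.22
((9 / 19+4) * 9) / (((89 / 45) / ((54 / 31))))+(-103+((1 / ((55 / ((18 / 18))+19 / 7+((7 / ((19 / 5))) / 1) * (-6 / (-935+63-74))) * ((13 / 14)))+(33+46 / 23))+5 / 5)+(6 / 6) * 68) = 90280615349155 / 2474757614459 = 36.48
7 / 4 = 1.75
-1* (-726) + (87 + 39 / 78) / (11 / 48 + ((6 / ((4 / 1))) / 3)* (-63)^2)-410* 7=-2143.96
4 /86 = 2 /43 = 0.05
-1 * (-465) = 465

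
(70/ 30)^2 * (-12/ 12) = -49/ 9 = -5.44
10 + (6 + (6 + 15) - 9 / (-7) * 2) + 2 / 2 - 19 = 151 / 7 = 21.57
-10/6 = -5/3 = -1.67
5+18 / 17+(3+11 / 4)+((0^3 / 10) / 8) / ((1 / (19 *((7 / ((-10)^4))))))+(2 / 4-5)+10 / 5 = 633 / 68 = 9.31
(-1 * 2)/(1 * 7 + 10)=-2/17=-0.12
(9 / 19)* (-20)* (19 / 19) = -180 / 19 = -9.47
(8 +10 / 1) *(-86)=-1548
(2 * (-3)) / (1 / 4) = -24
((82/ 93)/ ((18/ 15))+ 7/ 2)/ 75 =2363/ 41850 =0.06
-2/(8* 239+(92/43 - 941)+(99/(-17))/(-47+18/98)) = -3353828/1632079903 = -0.00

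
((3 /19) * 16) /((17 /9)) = 432 /323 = 1.34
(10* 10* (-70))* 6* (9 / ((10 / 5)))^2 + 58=-850442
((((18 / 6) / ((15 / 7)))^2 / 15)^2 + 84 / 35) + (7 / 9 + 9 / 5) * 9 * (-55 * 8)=-1435160099 / 140625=-10205.58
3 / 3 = 1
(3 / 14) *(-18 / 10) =-27 / 70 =-0.39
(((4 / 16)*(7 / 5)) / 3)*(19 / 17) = 133 / 1020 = 0.13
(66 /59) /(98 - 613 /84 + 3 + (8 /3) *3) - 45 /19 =-22576329 /9576703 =-2.36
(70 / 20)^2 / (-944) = -49 / 3776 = -0.01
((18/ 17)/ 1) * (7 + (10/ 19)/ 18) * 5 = 12020/ 323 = 37.21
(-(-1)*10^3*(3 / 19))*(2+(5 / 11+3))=180000 / 209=861.24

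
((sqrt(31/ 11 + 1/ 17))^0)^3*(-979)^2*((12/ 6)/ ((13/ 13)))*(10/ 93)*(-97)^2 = 180359427380/ 93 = 1939348681.51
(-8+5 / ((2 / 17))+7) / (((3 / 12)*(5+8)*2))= 83 / 13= 6.38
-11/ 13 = -0.85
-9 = -9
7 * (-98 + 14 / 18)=-6125 / 9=-680.56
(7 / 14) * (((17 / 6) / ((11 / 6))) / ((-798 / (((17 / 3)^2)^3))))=-410338673 / 12798324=-32.06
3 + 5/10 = 7/2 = 3.50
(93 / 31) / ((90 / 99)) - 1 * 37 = -337 / 10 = -33.70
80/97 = 0.82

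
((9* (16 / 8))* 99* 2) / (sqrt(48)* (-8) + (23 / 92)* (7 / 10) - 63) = -358253280 / 1399969 + 182476800* sqrt(3) / 1399969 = -30.14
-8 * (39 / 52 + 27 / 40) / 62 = -57 / 310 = -0.18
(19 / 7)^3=6859 / 343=20.00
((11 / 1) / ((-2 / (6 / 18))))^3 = -1331 / 216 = -6.16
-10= -10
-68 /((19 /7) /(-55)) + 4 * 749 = 83104 /19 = 4373.89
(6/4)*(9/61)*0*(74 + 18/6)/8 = 0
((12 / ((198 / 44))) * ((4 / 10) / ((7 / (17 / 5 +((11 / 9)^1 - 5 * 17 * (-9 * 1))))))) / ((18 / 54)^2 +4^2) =554128 / 76125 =7.28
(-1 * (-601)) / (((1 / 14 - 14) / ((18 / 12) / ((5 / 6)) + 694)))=-29272306 / 975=-30022.88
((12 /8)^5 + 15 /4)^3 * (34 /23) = 813146499 /376832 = 2157.85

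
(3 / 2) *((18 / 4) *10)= 135 / 2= 67.50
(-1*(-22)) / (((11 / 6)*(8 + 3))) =12 / 11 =1.09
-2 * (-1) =2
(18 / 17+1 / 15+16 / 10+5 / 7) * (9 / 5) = 3684 / 595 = 6.19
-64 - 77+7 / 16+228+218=4887 / 16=305.44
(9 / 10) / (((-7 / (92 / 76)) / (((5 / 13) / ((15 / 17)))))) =-1173 / 17290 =-0.07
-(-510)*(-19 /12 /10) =-323 /4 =-80.75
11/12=0.92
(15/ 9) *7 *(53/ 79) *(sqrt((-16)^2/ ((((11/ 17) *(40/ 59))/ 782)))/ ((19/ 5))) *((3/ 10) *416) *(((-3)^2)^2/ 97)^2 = 121087.86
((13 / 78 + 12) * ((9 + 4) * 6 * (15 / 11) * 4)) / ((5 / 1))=11388 / 11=1035.27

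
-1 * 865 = -865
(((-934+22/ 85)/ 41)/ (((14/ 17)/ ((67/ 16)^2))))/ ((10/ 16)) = -44535369/ 57400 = -775.88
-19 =-19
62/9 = 6.89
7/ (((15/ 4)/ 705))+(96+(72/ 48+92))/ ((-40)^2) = 4211579/ 3200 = 1316.12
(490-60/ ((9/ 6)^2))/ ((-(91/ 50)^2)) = -3475000/ 24843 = -139.88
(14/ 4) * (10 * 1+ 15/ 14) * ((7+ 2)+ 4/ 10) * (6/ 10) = 4371/ 20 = 218.55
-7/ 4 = -1.75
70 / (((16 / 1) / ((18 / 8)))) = 9.84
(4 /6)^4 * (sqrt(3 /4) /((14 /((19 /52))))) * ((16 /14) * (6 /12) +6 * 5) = 4066 * sqrt(3) /51597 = 0.14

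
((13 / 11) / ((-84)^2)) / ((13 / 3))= 1 / 25872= 0.00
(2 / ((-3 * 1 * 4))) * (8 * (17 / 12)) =-17 / 9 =-1.89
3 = 3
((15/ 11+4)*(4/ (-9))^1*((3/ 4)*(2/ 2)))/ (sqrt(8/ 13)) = -59*sqrt(26)/ 132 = -2.28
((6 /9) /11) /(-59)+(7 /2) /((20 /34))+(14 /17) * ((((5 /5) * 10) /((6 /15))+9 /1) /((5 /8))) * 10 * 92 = 41221.95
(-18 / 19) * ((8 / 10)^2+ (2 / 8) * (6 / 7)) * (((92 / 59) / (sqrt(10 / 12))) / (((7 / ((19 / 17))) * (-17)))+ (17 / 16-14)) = 247572 * sqrt(30) / 104437375+ 557037 / 53200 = 10.48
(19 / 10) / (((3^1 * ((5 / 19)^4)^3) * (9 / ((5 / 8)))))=42052983462257059 / 105468750000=398724.58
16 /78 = 8 /39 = 0.21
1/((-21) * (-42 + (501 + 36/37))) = -37/357399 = -0.00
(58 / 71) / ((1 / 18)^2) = 264.68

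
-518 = -518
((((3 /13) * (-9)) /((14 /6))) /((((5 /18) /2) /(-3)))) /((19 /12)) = 104976 /8645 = 12.14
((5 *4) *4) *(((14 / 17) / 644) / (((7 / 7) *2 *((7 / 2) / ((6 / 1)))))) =240 / 2737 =0.09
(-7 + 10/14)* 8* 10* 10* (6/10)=-21120/7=-3017.14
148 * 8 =1184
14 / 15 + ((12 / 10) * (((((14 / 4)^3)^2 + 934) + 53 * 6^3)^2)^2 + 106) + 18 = 6174378380707932284494921 / 125829120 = 49069550678793051.12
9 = 9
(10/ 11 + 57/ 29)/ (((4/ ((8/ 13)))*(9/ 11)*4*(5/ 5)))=917/ 6786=0.14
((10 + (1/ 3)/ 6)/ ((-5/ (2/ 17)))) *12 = -724/ 255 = -2.84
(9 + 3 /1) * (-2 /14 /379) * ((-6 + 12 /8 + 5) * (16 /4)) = -24 /2653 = -0.01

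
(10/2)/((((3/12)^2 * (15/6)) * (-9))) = -32/9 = -3.56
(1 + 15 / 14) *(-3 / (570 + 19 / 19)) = -87 / 7994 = -0.01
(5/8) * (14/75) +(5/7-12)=-4691/420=-11.17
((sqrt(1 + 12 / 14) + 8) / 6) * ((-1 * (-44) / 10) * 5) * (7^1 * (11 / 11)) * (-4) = -961.24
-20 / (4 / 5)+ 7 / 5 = -118 / 5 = -23.60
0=0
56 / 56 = 1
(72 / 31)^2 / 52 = 1296 / 12493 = 0.10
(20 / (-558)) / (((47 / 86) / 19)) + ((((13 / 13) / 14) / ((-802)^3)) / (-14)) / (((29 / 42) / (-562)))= -1711083477782419 / 1373160189669912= -1.25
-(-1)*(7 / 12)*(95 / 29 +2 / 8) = 2863 / 1392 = 2.06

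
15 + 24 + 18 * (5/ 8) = 50.25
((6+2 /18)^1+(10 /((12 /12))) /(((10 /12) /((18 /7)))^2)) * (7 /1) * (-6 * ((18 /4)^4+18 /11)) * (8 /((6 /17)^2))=-519856314553 /4620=-112523011.81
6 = 6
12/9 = 4/3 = 1.33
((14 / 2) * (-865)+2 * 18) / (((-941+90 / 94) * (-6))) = -282893 / 265092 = -1.07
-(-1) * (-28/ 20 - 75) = -382/ 5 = -76.40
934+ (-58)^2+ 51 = 4349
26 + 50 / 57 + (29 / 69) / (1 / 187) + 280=168451 / 437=385.47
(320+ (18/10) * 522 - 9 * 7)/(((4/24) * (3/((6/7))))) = 71796/35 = 2051.31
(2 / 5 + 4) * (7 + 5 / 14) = 1133 / 35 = 32.37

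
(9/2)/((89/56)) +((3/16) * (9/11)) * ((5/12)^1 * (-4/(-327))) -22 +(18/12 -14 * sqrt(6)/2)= -30165505/1707376 -7 * sqrt(6)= -34.81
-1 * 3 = -3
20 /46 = 0.43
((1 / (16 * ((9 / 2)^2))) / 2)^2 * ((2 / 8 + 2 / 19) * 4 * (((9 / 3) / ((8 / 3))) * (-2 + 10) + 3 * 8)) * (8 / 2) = 11 / 24624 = 0.00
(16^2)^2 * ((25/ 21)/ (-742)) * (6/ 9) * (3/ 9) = -1638400/ 70119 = -23.37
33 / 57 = 11 / 19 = 0.58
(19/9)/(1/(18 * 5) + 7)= 190/631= 0.30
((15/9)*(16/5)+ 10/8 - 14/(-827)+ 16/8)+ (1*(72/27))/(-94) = 3998171/466428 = 8.57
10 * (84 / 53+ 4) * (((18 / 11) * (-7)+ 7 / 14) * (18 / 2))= -3210120 / 583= -5506.21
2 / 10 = 1 / 5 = 0.20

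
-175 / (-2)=175 / 2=87.50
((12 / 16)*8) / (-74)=-3 / 37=-0.08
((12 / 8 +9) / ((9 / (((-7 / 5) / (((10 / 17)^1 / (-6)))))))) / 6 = 833 / 300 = 2.78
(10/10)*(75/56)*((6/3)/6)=25/56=0.45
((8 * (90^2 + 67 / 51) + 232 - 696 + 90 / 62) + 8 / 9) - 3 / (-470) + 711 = 65059.86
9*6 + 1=55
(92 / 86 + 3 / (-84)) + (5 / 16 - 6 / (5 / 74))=-2105879 / 24080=-87.45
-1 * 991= -991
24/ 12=2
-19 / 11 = -1.73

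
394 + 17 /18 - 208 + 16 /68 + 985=358687 /306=1172.18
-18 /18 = -1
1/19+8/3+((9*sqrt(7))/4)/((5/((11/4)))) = 155/57+99*sqrt(7)/80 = 5.99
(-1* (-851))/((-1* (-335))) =851/335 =2.54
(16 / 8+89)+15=106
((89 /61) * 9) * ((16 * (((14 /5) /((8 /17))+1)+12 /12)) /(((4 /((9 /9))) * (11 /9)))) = 1146231 /3355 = 341.65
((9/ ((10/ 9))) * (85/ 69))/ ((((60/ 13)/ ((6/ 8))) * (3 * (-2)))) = -1989/ 7360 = -0.27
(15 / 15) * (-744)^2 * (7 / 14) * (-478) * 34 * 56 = -251889878016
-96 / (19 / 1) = -5.05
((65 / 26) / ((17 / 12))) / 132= 5 / 374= 0.01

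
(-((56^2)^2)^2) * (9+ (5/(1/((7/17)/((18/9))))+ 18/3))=-26355467403919360/17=-1550321611995256.47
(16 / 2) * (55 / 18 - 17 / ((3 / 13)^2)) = -7588 / 3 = -2529.33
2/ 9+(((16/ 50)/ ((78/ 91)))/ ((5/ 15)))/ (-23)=898/ 5175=0.17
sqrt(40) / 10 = sqrt(10) / 5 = 0.63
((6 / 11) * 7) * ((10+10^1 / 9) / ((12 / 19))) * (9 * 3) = 19950 / 11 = 1813.64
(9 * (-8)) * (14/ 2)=-504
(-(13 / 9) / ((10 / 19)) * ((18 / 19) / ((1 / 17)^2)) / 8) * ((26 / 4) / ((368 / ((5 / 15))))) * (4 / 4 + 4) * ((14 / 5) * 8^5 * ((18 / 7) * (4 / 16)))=-18754944 / 115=-163086.47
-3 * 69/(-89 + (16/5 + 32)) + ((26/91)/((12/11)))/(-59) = 3.84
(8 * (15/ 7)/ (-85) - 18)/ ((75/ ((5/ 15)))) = -722/ 8925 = -0.08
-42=-42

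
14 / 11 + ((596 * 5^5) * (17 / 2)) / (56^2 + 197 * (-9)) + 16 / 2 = 174282776 / 14993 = 11624.28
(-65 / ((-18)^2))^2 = 4225 / 104976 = 0.04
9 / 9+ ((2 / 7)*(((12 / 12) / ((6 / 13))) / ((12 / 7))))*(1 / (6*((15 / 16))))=431 / 405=1.06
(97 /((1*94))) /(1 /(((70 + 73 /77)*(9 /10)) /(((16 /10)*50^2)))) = 0.02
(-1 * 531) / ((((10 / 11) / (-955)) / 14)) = 7809417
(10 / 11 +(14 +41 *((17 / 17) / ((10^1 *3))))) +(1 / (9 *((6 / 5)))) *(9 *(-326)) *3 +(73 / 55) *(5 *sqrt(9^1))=-257009 / 330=-778.82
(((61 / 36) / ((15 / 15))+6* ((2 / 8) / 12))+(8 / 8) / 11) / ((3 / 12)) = 1513 / 198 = 7.64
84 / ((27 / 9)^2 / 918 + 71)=8568 / 7243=1.18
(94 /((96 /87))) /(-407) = -1363 /6512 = -0.21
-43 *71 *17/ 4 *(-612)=7940853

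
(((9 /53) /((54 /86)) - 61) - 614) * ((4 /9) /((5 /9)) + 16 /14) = -1310.90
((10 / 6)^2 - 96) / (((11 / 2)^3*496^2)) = -0.00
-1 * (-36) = 36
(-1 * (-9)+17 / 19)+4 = 264 / 19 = 13.89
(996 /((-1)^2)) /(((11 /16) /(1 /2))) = 7968 /11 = 724.36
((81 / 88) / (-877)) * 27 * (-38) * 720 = 775.32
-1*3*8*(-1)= 24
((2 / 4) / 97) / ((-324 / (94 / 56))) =-47 / 1759968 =-0.00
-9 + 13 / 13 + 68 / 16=-15 / 4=-3.75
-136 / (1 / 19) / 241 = -2584 / 241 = -10.72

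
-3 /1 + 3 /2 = -3 /2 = -1.50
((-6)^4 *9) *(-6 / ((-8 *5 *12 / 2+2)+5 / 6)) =295.08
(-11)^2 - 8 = 113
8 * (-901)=-7208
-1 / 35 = -0.03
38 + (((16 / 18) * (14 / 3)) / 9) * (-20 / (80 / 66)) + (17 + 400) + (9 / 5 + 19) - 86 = 154789 / 405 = 382.20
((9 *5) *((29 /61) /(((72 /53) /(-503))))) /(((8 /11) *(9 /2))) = -42521105 /17568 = -2420.37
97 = 97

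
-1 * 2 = -2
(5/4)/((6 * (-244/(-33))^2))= 1815/476288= 0.00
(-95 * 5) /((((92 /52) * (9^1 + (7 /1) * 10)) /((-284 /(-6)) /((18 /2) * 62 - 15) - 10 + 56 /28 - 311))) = 3207968075 /2959893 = 1083.81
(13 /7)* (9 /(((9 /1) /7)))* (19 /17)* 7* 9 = 15561 /17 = 915.35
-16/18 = -8/9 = -0.89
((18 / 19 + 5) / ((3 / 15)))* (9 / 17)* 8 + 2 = 41326 / 323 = 127.94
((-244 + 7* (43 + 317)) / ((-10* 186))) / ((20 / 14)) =-3983 / 4650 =-0.86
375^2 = 140625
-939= -939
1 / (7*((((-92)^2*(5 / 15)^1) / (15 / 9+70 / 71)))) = 565 / 4206608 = 0.00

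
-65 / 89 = -0.73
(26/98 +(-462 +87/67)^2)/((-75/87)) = -1353890262422/5499025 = -246205.51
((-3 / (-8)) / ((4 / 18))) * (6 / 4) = 81 / 32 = 2.53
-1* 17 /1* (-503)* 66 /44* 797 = 20445441 /2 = 10222720.50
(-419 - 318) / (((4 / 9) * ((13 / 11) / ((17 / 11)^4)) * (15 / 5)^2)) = -5595907 / 6292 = -889.37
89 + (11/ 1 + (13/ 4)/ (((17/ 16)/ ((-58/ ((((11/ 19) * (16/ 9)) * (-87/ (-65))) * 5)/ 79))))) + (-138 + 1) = -1102835/ 29546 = -37.33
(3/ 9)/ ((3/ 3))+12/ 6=7/ 3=2.33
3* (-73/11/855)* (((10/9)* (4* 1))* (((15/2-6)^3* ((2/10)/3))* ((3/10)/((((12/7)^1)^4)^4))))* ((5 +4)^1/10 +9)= -2426003931580873/195155606611427328000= -0.00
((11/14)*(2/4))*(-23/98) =-253/2744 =-0.09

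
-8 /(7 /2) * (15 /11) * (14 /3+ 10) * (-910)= 41600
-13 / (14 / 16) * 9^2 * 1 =-8424 / 7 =-1203.43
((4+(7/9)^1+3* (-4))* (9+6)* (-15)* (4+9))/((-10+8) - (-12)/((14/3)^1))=147875/4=36968.75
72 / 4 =18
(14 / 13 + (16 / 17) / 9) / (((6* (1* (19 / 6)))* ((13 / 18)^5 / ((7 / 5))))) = 690742080 / 1559059307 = 0.44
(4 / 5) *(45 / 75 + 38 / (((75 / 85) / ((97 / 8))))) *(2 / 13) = 62734 / 975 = 64.34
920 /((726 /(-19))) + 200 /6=1120 /121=9.26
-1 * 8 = -8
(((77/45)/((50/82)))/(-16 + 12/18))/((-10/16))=0.29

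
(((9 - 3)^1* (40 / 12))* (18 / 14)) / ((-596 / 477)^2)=10238805 / 621628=16.47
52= 52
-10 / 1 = -10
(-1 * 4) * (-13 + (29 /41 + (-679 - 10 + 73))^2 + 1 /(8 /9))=-5091052537 /3362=-1514292.84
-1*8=-8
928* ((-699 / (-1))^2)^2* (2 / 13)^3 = 806708455976.43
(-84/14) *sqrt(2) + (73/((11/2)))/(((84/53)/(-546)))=-50297/11-6 *sqrt(2)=-4580.94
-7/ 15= -0.47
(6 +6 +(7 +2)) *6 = 126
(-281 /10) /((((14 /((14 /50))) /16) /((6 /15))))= -2248 /625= -3.60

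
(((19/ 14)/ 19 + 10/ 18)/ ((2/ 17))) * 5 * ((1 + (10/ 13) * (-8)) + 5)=-6715/ 1638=-4.10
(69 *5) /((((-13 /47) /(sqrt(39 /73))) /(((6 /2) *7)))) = -19145.37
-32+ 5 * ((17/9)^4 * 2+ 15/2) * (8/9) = 6760412/59049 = 114.49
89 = 89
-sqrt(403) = -20.07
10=10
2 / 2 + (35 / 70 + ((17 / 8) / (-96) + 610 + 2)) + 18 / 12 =472303 / 768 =614.98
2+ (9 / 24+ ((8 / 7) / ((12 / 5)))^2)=9179 / 3528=2.60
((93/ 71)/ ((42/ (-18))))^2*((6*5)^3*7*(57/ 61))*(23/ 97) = 2755337877000/ 208793179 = 13196.49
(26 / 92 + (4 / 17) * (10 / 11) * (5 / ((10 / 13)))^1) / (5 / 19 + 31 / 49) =4466007 / 2391356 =1.87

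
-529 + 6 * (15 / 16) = -4187 / 8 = -523.38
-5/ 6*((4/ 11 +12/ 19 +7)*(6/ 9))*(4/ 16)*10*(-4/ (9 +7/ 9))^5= 274085775/ 2154218176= 0.13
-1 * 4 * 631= -2524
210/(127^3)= 210/2048383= 0.00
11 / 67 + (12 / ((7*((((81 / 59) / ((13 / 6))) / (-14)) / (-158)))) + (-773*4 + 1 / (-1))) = 15693028 / 5427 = 2891.66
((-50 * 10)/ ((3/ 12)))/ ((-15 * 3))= 400/ 9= 44.44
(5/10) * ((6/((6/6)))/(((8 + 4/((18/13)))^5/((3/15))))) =177147/45196039840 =0.00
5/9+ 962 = 8663/9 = 962.56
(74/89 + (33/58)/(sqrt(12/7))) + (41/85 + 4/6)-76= -1679873/22695 + 11*sqrt(21)/116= -73.58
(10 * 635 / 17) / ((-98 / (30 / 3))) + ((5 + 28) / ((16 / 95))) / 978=-164737515 / 4344928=-37.91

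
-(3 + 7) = -10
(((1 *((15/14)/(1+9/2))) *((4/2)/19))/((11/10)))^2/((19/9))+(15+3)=88573559958/4920708331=18.00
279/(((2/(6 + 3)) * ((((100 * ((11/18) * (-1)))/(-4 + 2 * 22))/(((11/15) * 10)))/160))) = -964224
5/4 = 1.25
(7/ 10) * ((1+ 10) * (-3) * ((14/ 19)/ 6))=-539/ 190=-2.84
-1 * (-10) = 10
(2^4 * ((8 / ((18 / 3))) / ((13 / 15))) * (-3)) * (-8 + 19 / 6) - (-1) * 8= 4744 / 13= 364.92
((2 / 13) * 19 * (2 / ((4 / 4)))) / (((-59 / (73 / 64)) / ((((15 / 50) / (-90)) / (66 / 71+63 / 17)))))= 1674109 / 20598552000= 0.00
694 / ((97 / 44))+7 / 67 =314.91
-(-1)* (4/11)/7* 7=4/11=0.36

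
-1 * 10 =-10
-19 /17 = -1.12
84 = 84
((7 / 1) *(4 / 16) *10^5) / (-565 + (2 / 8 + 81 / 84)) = -2450000 / 7893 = -310.40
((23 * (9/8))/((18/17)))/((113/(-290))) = -56695/904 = -62.72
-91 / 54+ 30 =1529 / 54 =28.31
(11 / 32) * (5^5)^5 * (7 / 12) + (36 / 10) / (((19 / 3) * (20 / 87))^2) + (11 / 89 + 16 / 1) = 92161186039447811908624333 / 1542192000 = 59759865204493222.57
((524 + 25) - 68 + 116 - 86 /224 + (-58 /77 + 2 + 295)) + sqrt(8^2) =1109863 /1232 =900.86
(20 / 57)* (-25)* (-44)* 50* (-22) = -24200000 / 57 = -424561.40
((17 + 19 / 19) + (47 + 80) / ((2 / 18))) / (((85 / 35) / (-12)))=-97524 / 17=-5736.71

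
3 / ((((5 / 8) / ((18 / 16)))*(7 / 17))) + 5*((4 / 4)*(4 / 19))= 9421 / 665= 14.17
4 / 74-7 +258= 251.05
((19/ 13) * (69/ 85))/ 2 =0.59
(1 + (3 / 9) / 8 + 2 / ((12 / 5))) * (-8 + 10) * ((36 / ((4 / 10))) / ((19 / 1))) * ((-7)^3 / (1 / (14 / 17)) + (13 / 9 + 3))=-1595175 / 323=-4938.62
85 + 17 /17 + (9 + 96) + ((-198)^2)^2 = 1536953807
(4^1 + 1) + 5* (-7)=-30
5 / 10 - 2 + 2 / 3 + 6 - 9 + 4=1 / 6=0.17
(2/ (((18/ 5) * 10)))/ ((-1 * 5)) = -1/ 90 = -0.01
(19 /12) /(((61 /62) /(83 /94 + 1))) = 34751 /11468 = 3.03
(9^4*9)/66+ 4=898.68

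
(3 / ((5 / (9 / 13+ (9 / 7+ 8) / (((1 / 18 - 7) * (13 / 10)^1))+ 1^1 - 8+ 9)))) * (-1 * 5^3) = -11355 / 91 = -124.78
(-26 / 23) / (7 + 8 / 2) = -26 / 253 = -0.10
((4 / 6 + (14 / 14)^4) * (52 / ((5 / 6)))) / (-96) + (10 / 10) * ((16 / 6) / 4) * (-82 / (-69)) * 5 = 2383 / 828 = 2.88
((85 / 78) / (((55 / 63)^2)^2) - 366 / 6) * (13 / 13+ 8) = -25319803239 / 47583250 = -532.12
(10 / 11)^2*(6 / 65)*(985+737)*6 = 1239840 / 1573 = 788.20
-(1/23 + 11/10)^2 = -69169/52900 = -1.31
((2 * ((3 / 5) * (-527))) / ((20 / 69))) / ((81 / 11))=-133331 / 450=-296.29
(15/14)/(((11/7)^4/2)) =5145/14641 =0.35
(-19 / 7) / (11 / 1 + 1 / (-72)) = -1368 / 5537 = -0.25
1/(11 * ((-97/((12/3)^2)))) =-16/1067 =-0.01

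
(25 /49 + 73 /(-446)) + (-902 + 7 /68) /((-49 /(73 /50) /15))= 2997699193 /7430360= 403.44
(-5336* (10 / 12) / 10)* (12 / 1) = -5336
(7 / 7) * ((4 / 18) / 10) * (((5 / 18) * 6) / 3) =0.01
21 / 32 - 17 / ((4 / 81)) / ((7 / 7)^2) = -10995 / 32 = -343.59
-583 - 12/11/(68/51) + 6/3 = -6400/11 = -581.82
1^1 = 1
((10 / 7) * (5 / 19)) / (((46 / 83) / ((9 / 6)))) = 6225 / 6118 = 1.02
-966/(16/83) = -40089/8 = -5011.12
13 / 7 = 1.86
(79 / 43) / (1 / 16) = 1264 / 43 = 29.40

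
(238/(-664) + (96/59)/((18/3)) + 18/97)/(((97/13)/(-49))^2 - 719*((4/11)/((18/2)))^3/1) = -73550714110915041/18130757248328468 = -4.06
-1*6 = -6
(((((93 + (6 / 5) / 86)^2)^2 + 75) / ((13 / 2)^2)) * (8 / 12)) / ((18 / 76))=16206865212039898288 / 3249997700625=4986731.29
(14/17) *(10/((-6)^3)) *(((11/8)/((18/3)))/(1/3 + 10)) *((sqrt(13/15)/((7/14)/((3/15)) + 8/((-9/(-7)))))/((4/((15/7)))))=-55 *sqrt(195)/15885888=-0.00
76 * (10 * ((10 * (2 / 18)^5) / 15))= 1520 / 177147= 0.01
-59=-59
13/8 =1.62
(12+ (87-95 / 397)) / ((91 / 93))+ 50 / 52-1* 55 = 3388193 / 72254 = 46.89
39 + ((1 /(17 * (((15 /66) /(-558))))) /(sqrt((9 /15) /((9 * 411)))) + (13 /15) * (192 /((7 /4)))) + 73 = 7248 /35 - 36828 * sqrt(685) /85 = -11132.69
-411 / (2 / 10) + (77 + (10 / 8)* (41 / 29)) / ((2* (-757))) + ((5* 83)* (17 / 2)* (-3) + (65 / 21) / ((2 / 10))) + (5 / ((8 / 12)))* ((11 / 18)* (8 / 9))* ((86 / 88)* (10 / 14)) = -418869357493 / 33192936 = -12619.23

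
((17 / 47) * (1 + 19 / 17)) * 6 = 216 / 47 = 4.60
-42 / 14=-3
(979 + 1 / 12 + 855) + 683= 30205 / 12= 2517.08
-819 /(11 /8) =-6552 /11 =-595.64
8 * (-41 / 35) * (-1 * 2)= 656 / 35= 18.74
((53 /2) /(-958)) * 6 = -159 /958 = -0.17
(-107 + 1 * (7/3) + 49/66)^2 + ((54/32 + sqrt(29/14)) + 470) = sqrt(406)/14 + 196402207/17424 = 11273.37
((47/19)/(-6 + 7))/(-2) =-47/38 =-1.24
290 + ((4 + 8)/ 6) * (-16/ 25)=7218/ 25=288.72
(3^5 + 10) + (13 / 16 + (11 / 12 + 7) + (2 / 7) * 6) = 88517 / 336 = 263.44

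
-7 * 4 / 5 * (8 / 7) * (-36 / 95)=2.43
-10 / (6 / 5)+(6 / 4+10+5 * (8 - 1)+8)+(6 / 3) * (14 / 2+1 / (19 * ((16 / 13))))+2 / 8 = 27589 / 456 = 60.50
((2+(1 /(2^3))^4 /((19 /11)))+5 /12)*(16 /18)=2.15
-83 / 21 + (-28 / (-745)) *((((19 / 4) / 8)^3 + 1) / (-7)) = -507384487 / 128163840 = -3.96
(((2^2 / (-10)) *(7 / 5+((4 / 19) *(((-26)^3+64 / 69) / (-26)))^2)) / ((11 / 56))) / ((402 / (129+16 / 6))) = -130127044471227832 / 9633233552085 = -13508.14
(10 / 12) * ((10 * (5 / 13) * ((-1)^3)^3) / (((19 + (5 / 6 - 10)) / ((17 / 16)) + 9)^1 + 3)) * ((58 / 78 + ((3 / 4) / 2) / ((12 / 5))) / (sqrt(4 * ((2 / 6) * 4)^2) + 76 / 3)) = -2386375 / 492430848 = -0.00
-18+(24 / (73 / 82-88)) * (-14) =-33674 / 2381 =-14.14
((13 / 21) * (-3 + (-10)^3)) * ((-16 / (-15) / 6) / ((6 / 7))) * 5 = -643.90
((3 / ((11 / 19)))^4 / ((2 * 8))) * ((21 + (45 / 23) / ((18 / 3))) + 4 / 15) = 52424619633 / 53878880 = 973.01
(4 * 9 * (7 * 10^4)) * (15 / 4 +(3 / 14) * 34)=27810000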